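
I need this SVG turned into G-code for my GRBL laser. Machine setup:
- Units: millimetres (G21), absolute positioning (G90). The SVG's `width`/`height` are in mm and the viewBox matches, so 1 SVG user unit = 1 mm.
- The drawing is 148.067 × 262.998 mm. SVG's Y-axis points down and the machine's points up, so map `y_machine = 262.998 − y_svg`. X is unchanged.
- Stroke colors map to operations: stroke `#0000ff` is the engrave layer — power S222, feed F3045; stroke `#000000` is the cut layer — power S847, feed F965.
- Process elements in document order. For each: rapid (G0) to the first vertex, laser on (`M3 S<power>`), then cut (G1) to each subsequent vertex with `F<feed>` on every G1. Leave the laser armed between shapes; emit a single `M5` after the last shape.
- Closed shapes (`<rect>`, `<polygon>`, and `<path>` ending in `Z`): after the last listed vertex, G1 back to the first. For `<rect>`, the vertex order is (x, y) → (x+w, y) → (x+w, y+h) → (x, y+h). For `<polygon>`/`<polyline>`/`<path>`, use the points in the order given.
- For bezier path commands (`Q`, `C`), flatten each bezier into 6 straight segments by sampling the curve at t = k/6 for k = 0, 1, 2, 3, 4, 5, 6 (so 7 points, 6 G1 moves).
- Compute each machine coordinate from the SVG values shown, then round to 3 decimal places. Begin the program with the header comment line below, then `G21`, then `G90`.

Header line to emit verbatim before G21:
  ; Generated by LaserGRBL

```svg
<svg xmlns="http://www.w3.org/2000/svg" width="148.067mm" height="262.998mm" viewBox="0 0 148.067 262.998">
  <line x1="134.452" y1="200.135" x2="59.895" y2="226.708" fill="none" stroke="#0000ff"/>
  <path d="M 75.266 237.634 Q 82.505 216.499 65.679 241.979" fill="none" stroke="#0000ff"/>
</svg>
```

viewBox `0 0 148.067 262.998` with mm width/height → 1 unit = 1 mm. Flip: y_m = 262.998 − y_svg.

**Shape 1** — `<line>` line segment, stroke `#0000ff` → engrave (S222, F3045). Machine vertices: (134.452,62.863) → (59.895,36.290). Open path.

**Shape 2** — `<path>` quadratic bezier, stroke `#0000ff` → engrave (S222, F3045). Control points (SVG): P0=(75.266,237.634), P1=(82.505,216.499), P2=(65.679,241.979); sampled at t=k/6. Machine vertices: (75.266,25.364) → (77.011,31.114) → (77.418,34.275) → (76.489,34.845) → (74.222,32.826) → (70.619,28.217) → (65.679,21.019). Open path.

; Generated by LaserGRBL
G21
G90
G0 X134.452 Y62.863
M3 S222
G1 X59.895 Y36.290 F3045
G0 X75.266 Y25.364
M3 S222
G1 X77.011 Y31.114 F3045
G1 X77.418 Y34.275 F3045
G1 X76.489 Y34.845 F3045
G1 X74.222 Y32.826 F3045
G1 X70.619 Y28.217 F3045
G1 X65.679 Y21.019 F3045
M5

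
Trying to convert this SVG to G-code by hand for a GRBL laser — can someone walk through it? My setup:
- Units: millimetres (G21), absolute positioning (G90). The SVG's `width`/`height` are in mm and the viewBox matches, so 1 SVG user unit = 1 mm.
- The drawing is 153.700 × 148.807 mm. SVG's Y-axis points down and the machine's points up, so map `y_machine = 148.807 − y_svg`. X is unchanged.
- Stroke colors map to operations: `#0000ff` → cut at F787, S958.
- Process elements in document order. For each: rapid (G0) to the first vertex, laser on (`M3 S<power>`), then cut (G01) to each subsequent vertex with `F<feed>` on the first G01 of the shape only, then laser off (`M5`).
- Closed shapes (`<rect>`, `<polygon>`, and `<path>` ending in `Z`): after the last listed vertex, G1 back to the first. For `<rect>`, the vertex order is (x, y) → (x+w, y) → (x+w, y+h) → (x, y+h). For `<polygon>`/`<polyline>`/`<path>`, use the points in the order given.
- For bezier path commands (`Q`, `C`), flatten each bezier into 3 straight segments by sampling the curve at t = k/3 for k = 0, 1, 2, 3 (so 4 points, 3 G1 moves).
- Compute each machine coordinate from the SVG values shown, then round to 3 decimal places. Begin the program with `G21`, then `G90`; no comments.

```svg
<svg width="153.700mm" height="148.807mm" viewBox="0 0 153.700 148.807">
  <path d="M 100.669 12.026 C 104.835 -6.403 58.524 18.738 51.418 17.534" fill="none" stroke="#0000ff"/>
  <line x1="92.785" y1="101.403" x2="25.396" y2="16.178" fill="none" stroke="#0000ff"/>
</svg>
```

1 u = 1 mm; y_m = 148.807 − y.

[1] `<path>` cubic bezier, #0000ff→cut S958 F787: (100.669,136.781) → (91.331,143.276) → (68.271,136.261) → (51.418,131.273)

[2] `<line>` line segment, #0000ff→cut S958 F787: (92.785,47.404) → (25.396,132.629)

G21
G90
G0 X100.669 Y136.781
M3 S958
G01 X91.331 Y143.276 F787
G01 X68.271 Y136.261
G01 X51.418 Y131.273
M5
G0 X92.785 Y47.404
M3 S958
G01 X25.396 Y132.629 F787
M5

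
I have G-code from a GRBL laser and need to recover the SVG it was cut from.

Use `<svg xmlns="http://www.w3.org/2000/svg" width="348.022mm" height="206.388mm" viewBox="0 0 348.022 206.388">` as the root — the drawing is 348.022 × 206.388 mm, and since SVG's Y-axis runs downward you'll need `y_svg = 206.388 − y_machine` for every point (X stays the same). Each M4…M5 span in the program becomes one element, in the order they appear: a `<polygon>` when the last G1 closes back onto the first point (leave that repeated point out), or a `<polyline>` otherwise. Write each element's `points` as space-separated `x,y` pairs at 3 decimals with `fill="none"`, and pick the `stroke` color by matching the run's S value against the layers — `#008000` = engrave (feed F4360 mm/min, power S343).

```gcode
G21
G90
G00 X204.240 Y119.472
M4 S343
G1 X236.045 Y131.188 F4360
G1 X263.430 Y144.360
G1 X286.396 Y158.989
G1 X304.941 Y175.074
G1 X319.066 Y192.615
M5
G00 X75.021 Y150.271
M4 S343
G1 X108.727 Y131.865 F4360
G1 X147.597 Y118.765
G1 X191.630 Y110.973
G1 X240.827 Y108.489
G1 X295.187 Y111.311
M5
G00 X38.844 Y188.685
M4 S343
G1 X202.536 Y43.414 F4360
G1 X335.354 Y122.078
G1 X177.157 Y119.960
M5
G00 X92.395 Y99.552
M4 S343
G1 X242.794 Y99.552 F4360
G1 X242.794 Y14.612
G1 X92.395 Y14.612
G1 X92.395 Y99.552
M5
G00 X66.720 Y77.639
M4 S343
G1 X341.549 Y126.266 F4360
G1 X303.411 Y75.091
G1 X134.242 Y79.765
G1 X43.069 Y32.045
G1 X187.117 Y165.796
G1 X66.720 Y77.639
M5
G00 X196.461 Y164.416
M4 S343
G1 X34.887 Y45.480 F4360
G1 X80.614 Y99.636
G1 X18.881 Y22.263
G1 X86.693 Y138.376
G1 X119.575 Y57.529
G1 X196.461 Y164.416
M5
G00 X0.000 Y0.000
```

y_svg = 206.388 − y_m. Every run uses S343, so all elements get stroke `#008000` (engrave).

[1] open run; points: 204.240,86.916 236.045,75.200 263.430,62.028 286.396,47.399 304.941,31.314 319.066,13.773

[2] open run; points: 75.021,56.117 108.727,74.523 147.597,87.623 191.630,95.415 240.827,97.899 295.187,95.077

[3] open run; points: 38.844,17.703 202.536,162.974 335.354,84.310 177.157,86.428

[4] closed run; points: 92.395,106.836 242.794,106.836 242.794,191.776 92.395,191.776

[5] closed run; points: 66.720,128.749 341.549,80.122 303.411,131.297 134.242,126.623 43.069,174.343 187.117,40.592

[6] closed run; points: 196.461,41.972 34.887,160.908 80.614,106.752 18.881,184.125 86.693,68.012 119.575,148.859

<svg xmlns="http://www.w3.org/2000/svg" width="348.022mm" height="206.388mm" viewBox="0 0 348.022 206.388">
  <polyline points="204.240,86.916 236.045,75.200 263.430,62.028 286.396,47.399 304.941,31.314 319.066,13.773" fill="none" stroke="#008000"/>
  <polyline points="75.021,56.117 108.727,74.523 147.597,87.623 191.630,95.415 240.827,97.899 295.187,95.077" fill="none" stroke="#008000"/>
  <polyline points="38.844,17.703 202.536,162.974 335.354,84.310 177.157,86.428" fill="none" stroke="#008000"/>
  <polygon points="92.395,106.836 242.794,106.836 242.794,191.776 92.395,191.776" fill="none" stroke="#008000"/>
  <polygon points="66.720,128.749 341.549,80.122 303.411,131.297 134.242,126.623 43.069,174.343 187.117,40.592" fill="none" stroke="#008000"/>
  <polygon points="196.461,41.972 34.887,160.908 80.614,106.752 18.881,184.125 86.693,68.012 119.575,148.859" fill="none" stroke="#008000"/>
</svg>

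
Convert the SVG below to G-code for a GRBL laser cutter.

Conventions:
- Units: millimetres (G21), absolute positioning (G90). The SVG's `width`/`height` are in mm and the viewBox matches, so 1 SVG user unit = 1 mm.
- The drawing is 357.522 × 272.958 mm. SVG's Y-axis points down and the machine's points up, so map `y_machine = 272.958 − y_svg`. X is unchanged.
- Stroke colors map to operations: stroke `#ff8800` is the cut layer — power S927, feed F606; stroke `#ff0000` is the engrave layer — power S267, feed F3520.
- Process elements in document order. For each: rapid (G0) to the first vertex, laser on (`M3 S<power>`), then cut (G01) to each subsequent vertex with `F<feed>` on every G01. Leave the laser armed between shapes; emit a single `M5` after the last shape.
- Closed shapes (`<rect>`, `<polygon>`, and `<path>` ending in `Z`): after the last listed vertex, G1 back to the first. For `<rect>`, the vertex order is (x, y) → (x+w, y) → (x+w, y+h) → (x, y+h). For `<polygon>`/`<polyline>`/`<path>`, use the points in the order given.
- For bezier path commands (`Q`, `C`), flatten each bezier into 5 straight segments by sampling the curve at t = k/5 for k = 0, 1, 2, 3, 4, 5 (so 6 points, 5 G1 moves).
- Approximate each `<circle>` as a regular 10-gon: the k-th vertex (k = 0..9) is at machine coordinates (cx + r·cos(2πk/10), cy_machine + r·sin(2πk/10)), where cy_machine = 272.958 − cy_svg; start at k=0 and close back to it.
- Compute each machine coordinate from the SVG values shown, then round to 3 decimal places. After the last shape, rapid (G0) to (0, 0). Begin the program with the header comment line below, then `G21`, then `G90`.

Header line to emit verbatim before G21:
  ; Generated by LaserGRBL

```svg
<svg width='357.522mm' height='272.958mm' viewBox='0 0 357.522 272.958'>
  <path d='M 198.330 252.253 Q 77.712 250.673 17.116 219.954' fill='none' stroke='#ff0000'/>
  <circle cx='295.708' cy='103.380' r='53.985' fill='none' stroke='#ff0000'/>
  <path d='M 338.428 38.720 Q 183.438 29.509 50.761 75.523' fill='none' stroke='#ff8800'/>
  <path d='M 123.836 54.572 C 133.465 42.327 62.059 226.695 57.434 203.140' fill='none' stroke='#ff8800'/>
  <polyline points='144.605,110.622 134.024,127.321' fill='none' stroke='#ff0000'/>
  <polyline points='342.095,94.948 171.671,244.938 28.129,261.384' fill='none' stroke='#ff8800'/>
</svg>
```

; Generated by LaserGRBL
G21
G90
G0 X198.330 Y20.705
M3 S267
G01 X152.484 Y22.503 F3520
G01 X111.439 Y26.631 F3520
G01 X75.196 Y33.091 F3520
G01 X43.755 Y41.882 F3520
G01 X17.116 Y53.004 F3520
G0 X349.693 Y169.578
M3 S267
G01 X339.383 Y201.310 F3520
G01 X312.390 Y220.921 F3520
G01 X279.026 Y220.921 F3520
G01 X252.033 Y201.310 F3520
G01 X241.723 Y169.578 F3520
G01 X252.033 Y137.846 F3520
G01 X279.026 Y118.235 F3520
G01 X312.390 Y118.235 F3520
G01 X339.383 Y137.846 F3520
G01 X349.693 Y169.578 F3520
G0 X338.428 Y234.238
M3 S927
G01 X277.325 Y235.713 F606
G01 X218.006 Y232.771 F606
G01 X160.473 Y225.410 F606
G01 X104.724 Y213.632 F606
G01 X50.761 Y197.435 F606
G0 X123.836 Y218.386
M3 S927
G01 X121.072 Y205.376 F606
G01 X105.954 Y164.596 F606
G01 X85.579 Y115.465 F606
G01 X67.040 Y77.399 F606
G01 X57.434 Y69.818 F606
G0 X144.605 Y162.336
M3 S267
G01 X134.024 Y145.637 F3520
G0 X342.095 Y178.010
M3 S927
G01 X171.671 Y28.020 F606
G01 X28.129 Y11.574 F606
M5
G0 X0.000 Y0.000

Since the viewBox matches the mm dimensions, user units are millimetres directly. The only transform is the Y-flip y_m = 272.958 − y_svg.

Shape 1 is a quadratic bezier drawn with `<path>`. Its stroke #ff0000 means engrave at S267, F3520. After flipping Y the toolpath is (198.330,20.705) → (152.484,22.503) → (111.439,26.631) → (75.196,33.091) → (43.755,41.882) → (17.116,53.004).

Shape 2 is a circle drawn with `<circle>`. Its stroke #ff0000 means engrave at S267, F3520. After flipping Y the toolpath is (349.693,169.578) → (339.383,201.310) → (312.390,220.921) → (279.026,220.921) → (252.033,201.310) → (241.723,169.578) → (252.033,137.846) → (279.026,118.235) → (312.390,118.235) → (339.383,137.846) → (349.693,169.578), returning to the start.

Shape 3 is a quadratic bezier drawn with `<path>`. Its stroke #ff8800 means cut at S927, F606. After flipping Y the toolpath is (338.428,234.238) → (277.325,235.713) → (218.006,232.771) → (160.473,225.410) → (104.724,213.632) → (50.761,197.435).

Shape 4 is a cubic bezier drawn with `<path>`. Its stroke #ff8800 means cut at S927, F606. After flipping Y the toolpath is (123.836,218.386) → (121.072,205.376) → (105.954,164.596) → (85.579,115.465) → (67.040,77.399) → (57.434,69.818).

Shape 5 is a line segment drawn with `<polyline>`. Its stroke #ff0000 means engrave at S267, F3520. After flipping Y the toolpath is (144.605,162.336) → (134.024,145.637).

Shape 6 is a open polyline drawn with `<polyline>`. Its stroke #ff8800 means cut at S927, F606. After flipping Y the toolpath is (342.095,178.010) → (171.671,28.020) → (28.129,11.574).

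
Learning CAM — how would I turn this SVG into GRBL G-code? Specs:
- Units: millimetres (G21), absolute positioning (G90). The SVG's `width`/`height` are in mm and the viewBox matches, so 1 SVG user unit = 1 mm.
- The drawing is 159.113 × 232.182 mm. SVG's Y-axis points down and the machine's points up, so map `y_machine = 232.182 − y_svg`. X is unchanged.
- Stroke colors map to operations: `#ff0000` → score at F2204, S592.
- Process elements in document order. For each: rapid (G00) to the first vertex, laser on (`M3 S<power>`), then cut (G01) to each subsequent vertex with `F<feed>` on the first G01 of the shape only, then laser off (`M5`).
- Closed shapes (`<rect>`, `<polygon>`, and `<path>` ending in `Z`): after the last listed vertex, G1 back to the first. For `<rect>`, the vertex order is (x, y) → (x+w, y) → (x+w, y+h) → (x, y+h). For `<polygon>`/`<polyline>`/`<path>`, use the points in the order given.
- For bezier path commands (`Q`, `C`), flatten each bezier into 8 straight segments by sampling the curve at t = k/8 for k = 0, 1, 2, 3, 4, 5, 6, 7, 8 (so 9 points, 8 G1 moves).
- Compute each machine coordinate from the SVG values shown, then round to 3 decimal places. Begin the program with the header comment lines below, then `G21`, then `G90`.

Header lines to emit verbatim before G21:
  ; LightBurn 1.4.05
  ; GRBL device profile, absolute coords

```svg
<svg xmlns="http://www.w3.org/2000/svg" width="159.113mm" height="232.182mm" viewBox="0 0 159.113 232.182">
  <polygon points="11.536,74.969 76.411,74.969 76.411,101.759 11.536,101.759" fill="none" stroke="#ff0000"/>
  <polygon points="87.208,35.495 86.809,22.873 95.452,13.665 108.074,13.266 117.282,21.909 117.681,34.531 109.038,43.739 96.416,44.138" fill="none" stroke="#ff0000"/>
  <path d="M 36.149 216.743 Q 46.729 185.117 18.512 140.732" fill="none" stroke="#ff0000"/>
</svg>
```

; LightBurn 1.4.05
; GRBL device profile, absolute coords
G21
G90
G00 X11.536 Y157.213
M3 S592
G01 X76.411 Y157.213 F2204
G01 X76.411 Y130.423
G01 X11.536 Y130.423
G01 X11.536 Y157.213
M5
G00 X87.208 Y196.687
M3 S592
G01 X86.809 Y209.309 F2204
G01 X95.452 Y218.517
G01 X108.074 Y218.916
G01 X117.282 Y210.273
G01 X117.681 Y197.651
G01 X109.038 Y188.443
G01 X96.416 Y188.044
G01 X87.208 Y196.687
M5
G00 X36.149 Y15.439
M3 S592
G01 X38.188 Y23.545 F2204
G01 X39.014 Y32.049
G01 X38.628 Y40.953
G01 X37.030 Y50.255
G01 X34.219 Y59.955
G01 X30.196 Y70.055
G01 X24.960 Y80.553
G01 X18.512 Y91.450
M5

viewBox `0 0 159.113 232.182` with mm width/height → 1 unit = 1 mm. Flip: y_m = 232.182 − y_svg.

**Shape 1** — `<polygon>` rectangle, stroke `#ff0000` → score (S592, F2204). Machine vertices: (11.536,157.213) → (76.411,157.213) → (76.411,130.423) → (11.536,130.423) → (11.536,157.213). Closed: final G1 returns to the first vertex.

**Shape 2** — `<polygon>` regular polygon, stroke `#ff0000` → score (S592, F2204). Machine vertices: (87.208,196.687) → (86.809,209.309) → (95.452,218.517) → (108.074,218.916) → (117.282,210.273) → (117.681,197.651) → (109.038,188.443) → (96.416,188.044) → (87.208,196.687). Closed: final G1 returns to the first vertex.

**Shape 3** — `<path>` quadratic bezier, stroke `#ff0000` → score (S592, F2204). Control points (SVG): P0=(36.149,216.743), P1=(46.729,185.117), P2=(18.512,140.732); sampled at t=k/8. Machine vertices: (36.149,15.439) → (38.188,23.545) → (39.014,32.049) → (38.628,40.953) → (37.030,50.255) → (34.219,59.955) → (30.196,70.055) → (24.960,80.553) → (18.512,91.450). Open path.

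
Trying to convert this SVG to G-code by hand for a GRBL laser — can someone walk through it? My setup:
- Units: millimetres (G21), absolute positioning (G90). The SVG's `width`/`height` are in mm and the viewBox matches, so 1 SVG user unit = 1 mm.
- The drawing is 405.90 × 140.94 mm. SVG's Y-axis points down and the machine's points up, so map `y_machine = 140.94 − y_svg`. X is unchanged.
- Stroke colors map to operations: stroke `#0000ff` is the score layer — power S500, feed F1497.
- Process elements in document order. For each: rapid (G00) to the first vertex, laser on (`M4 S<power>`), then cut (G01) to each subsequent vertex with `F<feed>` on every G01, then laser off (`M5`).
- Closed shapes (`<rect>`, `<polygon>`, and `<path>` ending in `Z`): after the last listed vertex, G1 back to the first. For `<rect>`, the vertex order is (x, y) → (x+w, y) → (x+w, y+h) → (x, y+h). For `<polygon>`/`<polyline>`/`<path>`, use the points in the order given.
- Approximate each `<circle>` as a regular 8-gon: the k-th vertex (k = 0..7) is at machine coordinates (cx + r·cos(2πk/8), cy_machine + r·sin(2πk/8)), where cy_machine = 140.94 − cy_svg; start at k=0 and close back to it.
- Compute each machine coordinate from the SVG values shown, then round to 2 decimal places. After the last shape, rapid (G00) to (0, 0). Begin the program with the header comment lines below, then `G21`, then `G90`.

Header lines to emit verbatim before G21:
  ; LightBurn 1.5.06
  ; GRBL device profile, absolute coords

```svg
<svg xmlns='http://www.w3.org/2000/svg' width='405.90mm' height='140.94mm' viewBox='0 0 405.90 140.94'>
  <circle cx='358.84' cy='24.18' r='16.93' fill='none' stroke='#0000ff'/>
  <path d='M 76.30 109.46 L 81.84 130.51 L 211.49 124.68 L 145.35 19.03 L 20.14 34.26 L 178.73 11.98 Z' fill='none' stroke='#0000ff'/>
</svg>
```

viewBox `0 0 405.90 140.94` with mm width/height → 1 unit = 1 mm. Flip: y_m = 140.94 − y_svg.

**Shape 1** — `<circle>` circle, stroke `#0000ff` → score (S500, F1497). Machine vertices: (375.77,116.76) → (370.81,128.73) → (358.84,133.69) → (346.87,128.73) → (341.91,116.76) → (346.87,104.79) → (358.84,99.83) → (370.81,104.79) → (375.77,116.76). Closed: final G1 returns to the first vertex.

**Shape 2** — `<path>` closed polygon, stroke `#0000ff` → score (S500, F1497). Machine vertices: (76.30,31.48) → (81.84,10.43) → (211.49,16.26) → (145.35,121.91) → (20.14,106.68) → (178.73,128.96) → (76.30,31.48). Closed: final G1 returns to the first vertex.

; LightBurn 1.5.06
; GRBL device profile, absolute coords
G21
G90
G00 X375.77 Y116.76
M4 S500
G01 X370.81 Y128.73 F1497
G01 X358.84 Y133.69 F1497
G01 X346.87 Y128.73 F1497
G01 X341.91 Y116.76 F1497
G01 X346.87 Y104.79 F1497
G01 X358.84 Y99.83 F1497
G01 X370.81 Y104.79 F1497
G01 X375.77 Y116.76 F1497
M5
G00 X76.30 Y31.48
M4 S500
G01 X81.84 Y10.43 F1497
G01 X211.49 Y16.26 F1497
G01 X145.35 Y121.91 F1497
G01 X20.14 Y106.68 F1497
G01 X178.73 Y128.96 F1497
G01 X76.30 Y31.48 F1497
M5
G00 X0.00 Y0.00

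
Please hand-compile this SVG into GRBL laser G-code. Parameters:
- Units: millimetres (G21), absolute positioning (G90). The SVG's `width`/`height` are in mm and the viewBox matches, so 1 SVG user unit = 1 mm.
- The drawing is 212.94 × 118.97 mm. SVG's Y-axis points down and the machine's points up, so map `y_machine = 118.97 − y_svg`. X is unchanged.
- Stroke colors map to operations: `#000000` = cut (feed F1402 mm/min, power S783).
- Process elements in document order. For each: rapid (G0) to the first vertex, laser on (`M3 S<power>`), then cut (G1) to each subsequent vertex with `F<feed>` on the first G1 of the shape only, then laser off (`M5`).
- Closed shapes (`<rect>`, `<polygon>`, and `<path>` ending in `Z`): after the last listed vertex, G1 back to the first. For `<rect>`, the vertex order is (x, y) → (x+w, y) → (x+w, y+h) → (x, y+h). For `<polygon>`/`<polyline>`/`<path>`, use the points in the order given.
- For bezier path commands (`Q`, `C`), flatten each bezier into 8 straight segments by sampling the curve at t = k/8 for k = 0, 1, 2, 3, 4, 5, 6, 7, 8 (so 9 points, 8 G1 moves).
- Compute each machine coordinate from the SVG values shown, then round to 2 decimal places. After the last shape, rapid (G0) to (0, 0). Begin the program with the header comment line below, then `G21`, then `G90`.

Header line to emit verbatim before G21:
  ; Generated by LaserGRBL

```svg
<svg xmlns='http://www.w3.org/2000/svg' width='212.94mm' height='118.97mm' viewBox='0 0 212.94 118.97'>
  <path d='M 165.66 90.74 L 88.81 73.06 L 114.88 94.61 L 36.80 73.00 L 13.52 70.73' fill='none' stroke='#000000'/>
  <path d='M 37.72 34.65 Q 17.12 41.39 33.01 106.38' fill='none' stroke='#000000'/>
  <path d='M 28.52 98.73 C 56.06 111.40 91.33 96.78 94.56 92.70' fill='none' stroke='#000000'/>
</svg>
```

; Generated by LaserGRBL
G21
G90
G0 X165.66 Y28.23
M3 S783
G1 X88.81 Y45.91 F1402
G1 X114.88 Y24.36
G1 X36.80 Y45.97
G1 X13.52 Y48.24
M5
G0 X37.72 Y84.32
M3 S783
G1 X33.14 Y81.72 F1402
G1 X29.70 Y77.31
G1 X27.40 Y71.07
G1 X26.24 Y63.02
G1 X26.22 Y53.14
G1 X27.35 Y41.44
G1 X29.61 Y27.93
G1 X33.01 Y12.59
M5
G0 X28.52 Y20.24
M3 S783
G1 X39.13 Y16.69 F1402
G1 X50.00 Y15.26
G1 X60.67 Y15.50
G1 X70.66 Y16.97
G1 X79.51 Y19.23
G1 X86.75 Y21.82
G1 X91.92 Y24.32
G1 X94.56 Y26.27
M5
G0 X0.00 Y0.00

1 u = 1 mm; y_m = 118.97 − y.

[1] `<path>` open polyline, #000000→cut S783 F1402: (165.66,28.23) → (88.81,45.91) → (114.88,24.36) → (36.80,45.97) → (13.52,48.24)

[2] `<path>` quadratic bezier, #000000→cut S783 F1402: (37.72,84.32) → (33.14,81.72) → (29.70,77.31) → (27.40,71.07) → (26.24,63.02) → (26.22,53.14) → (27.35,41.44) → (29.61,27.93) → (33.01,12.59)

[3] `<path>` cubic bezier, #000000→cut S783 F1402: (28.52,20.24) → (39.13,16.69) → (50.00,15.26) → (60.67,15.50) → (70.66,16.97) → (79.51,19.23) → (86.75,21.82) → (91.92,24.32) → (94.56,26.27)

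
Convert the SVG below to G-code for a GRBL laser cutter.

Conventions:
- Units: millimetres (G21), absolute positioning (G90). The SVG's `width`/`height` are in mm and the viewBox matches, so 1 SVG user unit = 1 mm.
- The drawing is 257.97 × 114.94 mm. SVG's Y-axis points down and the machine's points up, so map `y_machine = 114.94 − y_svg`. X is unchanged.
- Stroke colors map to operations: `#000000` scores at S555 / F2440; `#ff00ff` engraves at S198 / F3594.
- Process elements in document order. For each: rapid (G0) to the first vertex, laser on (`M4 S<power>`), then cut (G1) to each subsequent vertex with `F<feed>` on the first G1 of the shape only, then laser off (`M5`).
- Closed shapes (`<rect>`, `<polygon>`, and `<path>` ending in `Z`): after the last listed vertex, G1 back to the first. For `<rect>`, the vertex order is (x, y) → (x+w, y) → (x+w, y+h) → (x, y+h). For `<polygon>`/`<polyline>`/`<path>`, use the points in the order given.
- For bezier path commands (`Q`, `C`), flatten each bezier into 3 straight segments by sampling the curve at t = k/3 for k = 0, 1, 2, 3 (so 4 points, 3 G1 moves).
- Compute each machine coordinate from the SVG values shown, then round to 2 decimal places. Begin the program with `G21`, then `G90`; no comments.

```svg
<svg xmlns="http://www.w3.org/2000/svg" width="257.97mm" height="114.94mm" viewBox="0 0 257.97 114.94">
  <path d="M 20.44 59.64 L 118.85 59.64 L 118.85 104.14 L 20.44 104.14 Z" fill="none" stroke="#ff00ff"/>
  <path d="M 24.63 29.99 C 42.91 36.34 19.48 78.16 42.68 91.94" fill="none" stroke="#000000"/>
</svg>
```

1 u = 1 mm; y_m = 114.94 − y.

[1] `<path>` rectangle, #ff00ff→engrave S198 F3594: (20.44,55.30) → (118.85,55.30) → (118.85,10.80) → (20.44,10.80) → (20.44,55.30) (closed)

[2] `<path>` cubic bezier, #000000→score S555 F2440: (24.63,84.95) → (32.28,69.13) → (31.75,43.77) → (42.68,23.00)

G21
G90
G0 X20.44 Y55.30
M4 S198
G1 X118.85 Y55.30 F3594
G1 X118.85 Y10.80
G1 X20.44 Y10.80
G1 X20.44 Y55.30
M5
G0 X24.63 Y84.95
M4 S555
G1 X32.28 Y69.13 F2440
G1 X31.75 Y43.77
G1 X42.68 Y23.00
M5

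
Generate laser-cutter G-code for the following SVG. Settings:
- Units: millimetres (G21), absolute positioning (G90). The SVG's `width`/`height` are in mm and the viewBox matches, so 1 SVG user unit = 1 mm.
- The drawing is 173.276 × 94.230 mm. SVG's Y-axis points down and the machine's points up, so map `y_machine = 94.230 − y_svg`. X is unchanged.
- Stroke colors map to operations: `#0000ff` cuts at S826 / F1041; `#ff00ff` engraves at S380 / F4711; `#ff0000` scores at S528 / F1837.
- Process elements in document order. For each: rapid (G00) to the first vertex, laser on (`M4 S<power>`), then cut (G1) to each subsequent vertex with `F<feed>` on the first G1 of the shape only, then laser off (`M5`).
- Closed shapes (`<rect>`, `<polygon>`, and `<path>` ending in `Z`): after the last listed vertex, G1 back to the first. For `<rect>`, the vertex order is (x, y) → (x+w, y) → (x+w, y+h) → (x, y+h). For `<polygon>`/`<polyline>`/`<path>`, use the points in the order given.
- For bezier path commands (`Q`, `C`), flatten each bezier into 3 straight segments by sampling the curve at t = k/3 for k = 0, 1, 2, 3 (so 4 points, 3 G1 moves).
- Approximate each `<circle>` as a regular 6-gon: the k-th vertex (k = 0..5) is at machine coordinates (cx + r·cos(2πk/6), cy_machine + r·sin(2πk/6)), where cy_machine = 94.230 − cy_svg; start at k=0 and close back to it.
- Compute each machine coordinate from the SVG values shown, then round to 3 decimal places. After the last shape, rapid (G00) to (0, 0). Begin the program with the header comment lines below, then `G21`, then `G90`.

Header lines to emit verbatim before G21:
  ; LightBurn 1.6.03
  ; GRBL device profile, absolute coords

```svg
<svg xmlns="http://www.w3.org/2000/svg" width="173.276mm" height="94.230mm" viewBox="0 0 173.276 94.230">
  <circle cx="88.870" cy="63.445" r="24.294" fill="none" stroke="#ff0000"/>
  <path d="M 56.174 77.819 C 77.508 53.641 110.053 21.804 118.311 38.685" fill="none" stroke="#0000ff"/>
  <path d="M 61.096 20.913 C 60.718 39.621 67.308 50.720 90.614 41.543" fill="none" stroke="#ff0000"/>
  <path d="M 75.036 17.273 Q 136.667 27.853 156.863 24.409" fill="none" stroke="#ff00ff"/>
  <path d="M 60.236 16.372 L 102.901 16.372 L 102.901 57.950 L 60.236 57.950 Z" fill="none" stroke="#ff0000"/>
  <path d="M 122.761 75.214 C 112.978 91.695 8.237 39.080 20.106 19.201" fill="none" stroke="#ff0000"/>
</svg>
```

; LightBurn 1.6.03
; GRBL device profile, absolute coords
G21
G90
G00 X113.164 Y30.785
M4 S528
G1 X101.017 Y51.824 F1837
G1 X76.723 Y51.824
G1 X64.576 Y30.785
G1 X76.723 Y9.746
G1 X101.017 Y9.746
G1 X113.164 Y30.785
M5
G00 X56.174 Y16.411
M4 S826
G1 X79.930 Y41.054 F1041
G1 X103.272 Y58.275
G1 X118.311 Y55.545
M5
G00 X61.096 Y73.317
M4 S528
G1 X63.402 Y57.614 F1837
G1 X72.519 Y49.800
G1 X90.614 Y52.687
M5
G00 X75.036 Y76.957
M4 S380
G1 X111.519 Y71.462 F4711
G1 X138.795 Y69.083
G1 X156.863 Y69.821
M5
G00 X60.236 Y77.858
M4 S528
G1 X102.901 Y77.858 F1837
G1 X102.901 Y36.280
G1 X60.236 Y36.280
G1 X60.236 Y77.858
M5
G00 X122.761 Y19.016
M4 S528
G1 X89.161 Y21.795 F1837
G1 X39.271 Y48.010
G1 X20.106 Y75.029
M5
G00 X0.000 Y0.000

viewBox `0 0 173.276 94.230` with mm width/height → 1 unit = 1 mm. Flip: y_m = 94.230 − y_svg.

**Shape 1** — `<circle>` circle, stroke `#ff0000` → score (S528, F1837). Machine vertices: (113.164,30.785) → (101.017,51.824) → (76.723,51.824) → (64.576,30.785) → (76.723,9.746) → (101.017,9.746) → (113.164,30.785). Closed: final G1 returns to the first vertex.

**Shape 2** — `<path>` cubic bezier, stroke `#0000ff` → cut (S826, F1041). Control points (SVG): P0=(56.174,77.819), P1=(77.508,53.641), P2=(110.053,21.804), P3=(118.311,38.685); sampled at t=k/3. Machine vertices: (56.174,16.411) → (79.930,41.054) → (103.272,58.275) → (118.311,55.545). Open path.

**Shape 3** — `<path>` cubic bezier, stroke `#ff0000` → score (S528, F1837). Control points (SVG): P0=(61.096,20.913), P1=(60.718,39.621), P2=(67.308,50.720), P3=(90.614,41.543); sampled at t=k/3. Machine vertices: (61.096,73.317) → (63.402,57.614) → (72.519,49.800) → (90.614,52.687). Open path.

**Shape 4** — `<path>` quadratic bezier, stroke `#ff00ff` → engrave (S380, F4711). Control points (SVG): P0=(75.036,17.273), P1=(136.667,27.853), P2=(156.863,24.409); sampled at t=k/3. Machine vertices: (75.036,76.957) → (111.519,71.462) → (138.795,69.083) → (156.863,69.821). Open path.

**Shape 5** — `<path>` rectangle, stroke `#ff0000` → score (S528, F1837). Machine vertices: (60.236,77.858) → (102.901,77.858) → (102.901,36.280) → (60.236,36.280) → (60.236,77.858). Closed: final G1 returns to the first vertex.

**Shape 6** — `<path>` cubic bezier, stroke `#ff0000` → score (S528, F1837). Control points (SVG): P0=(122.761,75.214), P1=(112.978,91.695), P2=(8.237,39.080), P3=(20.106,19.201); sampled at t=k/3. Machine vertices: (122.761,19.016) → (89.161,21.795) → (39.271,48.010) → (20.106,75.029). Open path.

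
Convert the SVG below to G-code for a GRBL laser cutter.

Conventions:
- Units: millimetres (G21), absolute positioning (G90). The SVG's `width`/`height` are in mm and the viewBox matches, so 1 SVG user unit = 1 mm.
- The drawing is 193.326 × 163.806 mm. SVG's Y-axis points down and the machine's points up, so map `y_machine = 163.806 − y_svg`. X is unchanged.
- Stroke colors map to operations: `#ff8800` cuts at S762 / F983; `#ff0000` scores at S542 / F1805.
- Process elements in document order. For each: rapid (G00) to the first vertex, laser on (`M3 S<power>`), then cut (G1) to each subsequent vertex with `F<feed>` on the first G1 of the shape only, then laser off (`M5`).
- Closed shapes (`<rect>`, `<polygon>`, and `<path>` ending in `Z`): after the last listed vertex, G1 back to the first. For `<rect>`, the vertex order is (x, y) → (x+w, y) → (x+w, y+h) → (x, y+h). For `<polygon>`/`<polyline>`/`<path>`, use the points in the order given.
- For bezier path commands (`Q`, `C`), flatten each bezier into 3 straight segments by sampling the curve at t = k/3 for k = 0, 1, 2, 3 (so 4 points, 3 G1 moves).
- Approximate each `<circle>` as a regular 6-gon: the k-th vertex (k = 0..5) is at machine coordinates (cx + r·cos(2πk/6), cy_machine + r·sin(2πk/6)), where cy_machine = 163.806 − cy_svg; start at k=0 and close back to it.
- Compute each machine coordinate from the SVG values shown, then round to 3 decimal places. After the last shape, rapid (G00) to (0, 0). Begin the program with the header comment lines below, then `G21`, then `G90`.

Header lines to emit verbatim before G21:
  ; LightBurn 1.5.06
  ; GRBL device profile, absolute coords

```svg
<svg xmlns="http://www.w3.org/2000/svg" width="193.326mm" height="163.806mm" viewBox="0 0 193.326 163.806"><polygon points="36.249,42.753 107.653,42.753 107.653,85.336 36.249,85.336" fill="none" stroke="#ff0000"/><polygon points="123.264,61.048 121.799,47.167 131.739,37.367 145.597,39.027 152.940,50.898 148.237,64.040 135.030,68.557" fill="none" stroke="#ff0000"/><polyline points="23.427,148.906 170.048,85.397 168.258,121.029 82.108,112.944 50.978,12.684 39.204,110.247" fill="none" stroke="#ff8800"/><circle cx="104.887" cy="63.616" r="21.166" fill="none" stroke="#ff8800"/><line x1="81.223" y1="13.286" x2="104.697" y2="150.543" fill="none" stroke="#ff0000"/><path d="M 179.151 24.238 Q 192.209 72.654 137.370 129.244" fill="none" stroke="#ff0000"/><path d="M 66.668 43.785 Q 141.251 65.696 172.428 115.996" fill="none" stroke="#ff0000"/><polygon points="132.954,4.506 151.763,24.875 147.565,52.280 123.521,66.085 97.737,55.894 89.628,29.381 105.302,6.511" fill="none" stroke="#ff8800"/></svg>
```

; LightBurn 1.5.06
; GRBL device profile, absolute coords
G21
G90
G00 X36.249 Y121.053
M3 S542
G1 X107.653 Y121.053 F1805
G1 X107.653 Y78.470
G1 X36.249 Y78.470
G1 X36.249 Y121.053
M5
G00 X123.264 Y102.758
M3 S542
G1 X121.799 Y116.639 F1805
G1 X131.739 Y126.439
G1 X145.597 Y124.779
G1 X152.940 Y112.908
G1 X148.237 Y99.766
G1 X135.030 Y95.249
G1 X123.264 Y102.758
M5
G00 X23.427 Y14.900
M3 S762
G1 X170.048 Y78.409 F983
G1 X168.258 Y42.777
G1 X82.108 Y50.862
G1 X50.978 Y151.122
G1 X39.204 Y53.559
M5
G00 X126.053 Y100.190
M3 S762
G1 X115.470 Y118.520 F983
G1 X94.304 Y118.520
G1 X83.721 Y100.190
G1 X94.304 Y81.860
G1 X115.470 Y81.860
G1 X126.053 Y100.190
M5
G00 X81.223 Y150.520
M3 S542
G1 X104.697 Y13.263 F1805
M5
G00 X179.151 Y139.568
M3 S542
G1 X180.312 Y106.382 F1805
G1 X166.385 Y71.380
G1 X137.370 Y34.562
M5
G00 X66.668 Y120.021
M3 S542
G1 X111.567 Y102.259 F1805
G1 X146.820 Y78.189
G1 X172.428 Y47.810
M5
G00 X132.954 Y159.300
M3 S762
G1 X151.763 Y138.931 F983
G1 X147.565 Y111.526
G1 X123.521 Y97.721
G1 X97.737 Y107.912
G1 X89.628 Y134.425
G1 X105.302 Y157.295
G1 X132.954 Y159.300
M5
G00 X0.000 Y0.000

Since the viewBox matches the mm dimensions, user units are millimetres directly. The only transform is the Y-flip y_m = 163.806 − y_svg.

Shape 1 is a rectangle drawn with `<polygon>`. Its stroke #ff0000 means score at S542, F1805. After flipping Y the toolpath is (36.249,121.053) → (107.653,121.053) → (107.653,78.470) → (36.249,78.470) → (36.249,121.053), returning to the start.

Shape 2 is a regular polygon drawn with `<polygon>`. Its stroke #ff0000 means score at S542, F1805. After flipping Y the toolpath is (123.264,102.758) → (121.799,116.639) → (131.739,126.439) → (145.597,124.779) → (152.940,112.908) → (148.237,99.766) → (135.030,95.249) → (123.264,102.758), returning to the start.

Shape 3 is a open polyline drawn with `<polyline>`. Its stroke #ff8800 means cut at S762, F983. After flipping Y the toolpath is (23.427,14.900) → (170.048,78.409) → (168.258,42.777) → (82.108,50.862) → (50.978,151.122) → (39.204,53.559).

Shape 4 is a circle drawn with `<circle>`. Its stroke #ff8800 means cut at S762, F983. After flipping Y the toolpath is (126.053,100.190) → (115.470,118.520) → (94.304,118.520) → (83.721,100.190) → (94.304,81.860) → (115.470,81.860) → (126.053,100.190), returning to the start.

Shape 5 is a line segment drawn with `<line>`. Its stroke #ff0000 means score at S542, F1805. After flipping Y the toolpath is (81.223,150.520) → (104.697,13.263).

Shape 6 is a quadratic bezier drawn with `<path>`. Its stroke #ff0000 means score at S542, F1805. After flipping Y the toolpath is (179.151,139.568) → (180.312,106.382) → (166.385,71.380) → (137.370,34.562).

Shape 7 is a quadratic bezier drawn with `<path>`. Its stroke #ff0000 means score at S542, F1805. After flipping Y the toolpath is (66.668,120.021) → (111.567,102.259) → (146.820,78.189) → (172.428,47.810).

Shape 8 is a regular polygon drawn with `<polygon>`. Its stroke #ff8800 means cut at S762, F983. After flipping Y the toolpath is (132.954,159.300) → (151.763,138.931) → (147.565,111.526) → (123.521,97.721) → (97.737,107.912) → (89.628,134.425) → (105.302,157.295) → (132.954,159.300), returning to the start.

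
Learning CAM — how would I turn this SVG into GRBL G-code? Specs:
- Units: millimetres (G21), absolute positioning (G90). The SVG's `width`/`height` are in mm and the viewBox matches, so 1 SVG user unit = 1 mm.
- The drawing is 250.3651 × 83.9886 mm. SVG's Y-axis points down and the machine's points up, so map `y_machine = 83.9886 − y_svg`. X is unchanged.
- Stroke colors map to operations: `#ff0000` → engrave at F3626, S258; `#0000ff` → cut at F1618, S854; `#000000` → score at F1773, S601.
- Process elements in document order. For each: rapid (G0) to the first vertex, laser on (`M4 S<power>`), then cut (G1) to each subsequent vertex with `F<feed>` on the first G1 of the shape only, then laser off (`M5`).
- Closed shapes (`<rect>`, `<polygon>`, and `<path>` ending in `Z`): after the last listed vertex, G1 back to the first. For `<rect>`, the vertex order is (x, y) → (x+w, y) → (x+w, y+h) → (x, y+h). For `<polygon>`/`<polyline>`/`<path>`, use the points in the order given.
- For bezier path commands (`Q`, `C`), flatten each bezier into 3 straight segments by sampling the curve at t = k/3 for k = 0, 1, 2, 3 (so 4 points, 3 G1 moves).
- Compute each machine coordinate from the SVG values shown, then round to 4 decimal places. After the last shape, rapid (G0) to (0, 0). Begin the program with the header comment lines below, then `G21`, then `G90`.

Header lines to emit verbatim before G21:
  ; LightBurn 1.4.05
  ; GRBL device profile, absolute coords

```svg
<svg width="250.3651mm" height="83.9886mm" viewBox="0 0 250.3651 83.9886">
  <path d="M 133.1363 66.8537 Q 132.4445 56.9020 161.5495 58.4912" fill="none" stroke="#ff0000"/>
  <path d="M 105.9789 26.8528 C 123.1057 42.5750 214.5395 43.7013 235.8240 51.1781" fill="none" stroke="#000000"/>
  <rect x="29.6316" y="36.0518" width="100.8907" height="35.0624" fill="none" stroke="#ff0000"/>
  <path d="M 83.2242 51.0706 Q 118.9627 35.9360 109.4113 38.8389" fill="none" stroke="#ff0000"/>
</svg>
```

; LightBurn 1.4.05
; GRBL device profile, absolute coords
G21
G90
G0 X133.1363 Y17.1349
M4 S258
G1 X135.9859 Y22.4870 F3626
G1 X145.4569 Y25.2745
G1 X161.5495 Y25.4974
M5
G0 X105.9789 Y57.1358
M4 S601
G1 X142.5245 Y45.5031 F1773
G1 X196.5066 Y38.9463
G1 X235.8240 Y32.8105
M5
G0 X29.6316 Y47.9368
M4 S258
G1 X130.5223 Y47.9368 F3626
G1 X130.5223 Y12.8744
G1 X29.6316 Y12.8744
G1 X29.6316 Y47.9368
M5
G0 X83.2242 Y32.9180
M4 S258
G1 X102.0177 Y41.0036 F3626
G1 X110.7467 Y45.0808
G1 X109.4113 Y45.1497
M5
G0 X0.0000 Y0.0000

Since the viewBox matches the mm dimensions, user units are millimetres directly. The only transform is the Y-flip y_m = 83.9886 − y_svg.

Shape 1 is a quadratic bezier drawn with `<path>`. Its stroke #ff0000 means engrave at S258, F3626. After flipping Y the toolpath is (133.1363,17.1349) → (135.9859,22.4870) → (145.4569,25.2745) → (161.5495,25.4974).

Shape 2 is a cubic bezier drawn with `<path>`. Its stroke #000000 means score at S601, F1773. After flipping Y the toolpath is (105.9789,57.1358) → (142.5245,45.5031) → (196.5066,38.9463) → (235.8240,32.8105).

Shape 3 is a rectangle drawn with `<rect>`. Its stroke #ff0000 means engrave at S258, F3626. After flipping Y the toolpath is (29.6316,47.9368) → (130.5223,47.9368) → (130.5223,12.8744) → (29.6316,12.8744) → (29.6316,47.9368), returning to the start.

Shape 4 is a quadratic bezier drawn with `<path>`. Its stroke #ff0000 means engrave at S258, F3626. After flipping Y the toolpath is (83.2242,32.9180) → (102.0177,41.0036) → (110.7467,45.0808) → (109.4113,45.1497).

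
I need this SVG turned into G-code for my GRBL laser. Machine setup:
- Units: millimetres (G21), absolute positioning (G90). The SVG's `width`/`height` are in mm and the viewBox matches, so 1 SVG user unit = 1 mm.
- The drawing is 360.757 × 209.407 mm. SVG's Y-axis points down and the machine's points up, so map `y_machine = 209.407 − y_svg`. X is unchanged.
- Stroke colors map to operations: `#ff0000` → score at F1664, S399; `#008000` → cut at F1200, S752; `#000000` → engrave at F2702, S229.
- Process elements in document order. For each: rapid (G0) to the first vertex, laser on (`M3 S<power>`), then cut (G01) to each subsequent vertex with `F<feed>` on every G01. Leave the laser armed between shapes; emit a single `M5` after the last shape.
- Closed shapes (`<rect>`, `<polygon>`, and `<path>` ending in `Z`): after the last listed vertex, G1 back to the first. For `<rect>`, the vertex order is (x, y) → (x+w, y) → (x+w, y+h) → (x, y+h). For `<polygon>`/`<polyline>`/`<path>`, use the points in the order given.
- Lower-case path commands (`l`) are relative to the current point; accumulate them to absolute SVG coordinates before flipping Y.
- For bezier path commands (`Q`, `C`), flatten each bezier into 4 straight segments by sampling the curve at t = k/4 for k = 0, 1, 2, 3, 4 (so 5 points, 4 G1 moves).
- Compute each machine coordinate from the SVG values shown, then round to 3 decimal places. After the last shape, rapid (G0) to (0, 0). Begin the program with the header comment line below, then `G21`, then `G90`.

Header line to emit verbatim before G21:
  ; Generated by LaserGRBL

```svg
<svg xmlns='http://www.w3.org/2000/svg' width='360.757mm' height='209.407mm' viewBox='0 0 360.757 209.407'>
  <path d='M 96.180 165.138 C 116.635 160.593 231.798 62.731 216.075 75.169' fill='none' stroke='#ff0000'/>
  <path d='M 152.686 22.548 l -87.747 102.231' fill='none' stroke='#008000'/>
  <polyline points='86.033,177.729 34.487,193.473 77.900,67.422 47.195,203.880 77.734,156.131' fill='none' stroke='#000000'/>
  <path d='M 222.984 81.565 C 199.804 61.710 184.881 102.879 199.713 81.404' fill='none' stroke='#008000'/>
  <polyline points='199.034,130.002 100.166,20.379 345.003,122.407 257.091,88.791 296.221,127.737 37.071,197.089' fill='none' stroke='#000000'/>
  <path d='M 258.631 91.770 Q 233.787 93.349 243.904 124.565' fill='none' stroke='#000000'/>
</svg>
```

1 u = 1 mm; y_m = 209.407 − y.

[1] `<path>` cubic bezier, #ff0000→score S399 F1664: (96.180,44.269) → (125.754,61.993) → (169.694,95.622) → (206.851,126.067) → (216.075,134.238)

[2] `<path>` line segment, #008000→cut S752 F1200: (152.686,186.859) → (64.939,84.628)

[3] `<polyline>` open polyline, #000000→engrave S229 F2702: (86.033,31.678) → (34.487,15.934) → (77.900,141.985) → (47.195,5.527) → (77.734,53.276)

[4] `<path>` cubic bezier, #008000→cut S752 F1200: (222.984,127.842) → (207.483,133.224) → (197.094,127.315) → (193.832,121.710) → (199.713,128.003)

[5] `<polyline>` open polyline, #000000→engrave S229 F2702: (199.034,79.405) → (100.166,189.028) → (345.003,87.000) → (257.091,120.616) → (296.221,81.670) → (37.071,12.318)

[6] `<path>` quadratic bezier, #000000→engrave S229 F2702: (258.631,117.637) → (248.394,114.995) → (242.527,108.649) → (241.031,98.598) → (243.904,84.842)

; Generated by LaserGRBL
G21
G90
G0 X96.180 Y44.269
M3 S399
G01 X125.754 Y61.993 F1664
G01 X169.694 Y95.622 F1664
G01 X206.851 Y126.067 F1664
G01 X216.075 Y134.238 F1664
G0 X152.686 Y186.859
M3 S752
G01 X64.939 Y84.628 F1200
G0 X86.033 Y31.678
M3 S229
G01 X34.487 Y15.934 F2702
G01 X77.900 Y141.985 F2702
G01 X47.195 Y5.527 F2702
G01 X77.734 Y53.276 F2702
G0 X222.984 Y127.842
M3 S752
G01 X207.483 Y133.224 F1200
G01 X197.094 Y127.315 F1200
G01 X193.832 Y121.710 F1200
G01 X199.713 Y128.003 F1200
G0 X199.034 Y79.405
M3 S229
G01 X100.166 Y189.028 F2702
G01 X345.003 Y87.000 F2702
G01 X257.091 Y120.616 F2702
G01 X296.221 Y81.670 F2702
G01 X37.071 Y12.318 F2702
G0 X258.631 Y117.637
M3 S229
G01 X248.394 Y114.995 F2702
G01 X242.527 Y108.649 F2702
G01 X241.031 Y98.598 F2702
G01 X243.904 Y84.842 F2702
M5
G0 X0.000 Y0.000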